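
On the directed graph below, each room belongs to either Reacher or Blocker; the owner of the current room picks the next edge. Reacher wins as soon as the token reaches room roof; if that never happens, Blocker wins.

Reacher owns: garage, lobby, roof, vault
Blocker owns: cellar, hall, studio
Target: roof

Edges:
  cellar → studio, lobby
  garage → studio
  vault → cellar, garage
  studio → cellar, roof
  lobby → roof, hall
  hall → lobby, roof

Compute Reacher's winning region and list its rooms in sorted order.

hall, lobby, roof

A0 = {roof}
A1: add {lobby} — lobby (Reacher) has lobby→roof.
A2: add {hall} — hall (Blocker): all of {lobby, roof} already in.
A3 = A2; e.g. cellar (Blocker) can still go to studio. Fixed point.
Reacher's winning region = {hall, lobby, roof}.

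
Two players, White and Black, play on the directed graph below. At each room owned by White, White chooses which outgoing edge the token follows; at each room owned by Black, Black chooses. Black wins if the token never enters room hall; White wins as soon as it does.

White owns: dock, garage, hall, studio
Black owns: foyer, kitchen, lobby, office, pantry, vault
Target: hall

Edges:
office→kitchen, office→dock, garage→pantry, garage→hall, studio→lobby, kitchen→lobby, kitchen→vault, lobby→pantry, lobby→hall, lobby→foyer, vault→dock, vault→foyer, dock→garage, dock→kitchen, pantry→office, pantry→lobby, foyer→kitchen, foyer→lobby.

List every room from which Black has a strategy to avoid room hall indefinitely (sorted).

foyer, kitchen, lobby, office, pantry, studio, vault

A0 = {hall}
A1: add {garage} — garage (White) has garage→hall.
A2: add {dock} — dock (White) has dock→garage.
A3 = A2; e.g. office (Black) can still go to kitchen. Fixed point.
White's attractor = {dock, garage, hall}; Black avoids the target exactly from the complement.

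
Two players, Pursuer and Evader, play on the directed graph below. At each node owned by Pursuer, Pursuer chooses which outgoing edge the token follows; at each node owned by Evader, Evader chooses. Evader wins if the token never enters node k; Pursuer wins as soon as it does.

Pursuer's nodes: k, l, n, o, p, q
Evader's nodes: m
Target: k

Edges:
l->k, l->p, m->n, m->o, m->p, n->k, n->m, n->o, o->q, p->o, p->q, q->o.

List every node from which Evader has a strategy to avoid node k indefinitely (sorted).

A0 = {k}
A1: add {l, n} — l (Pursuer) has l→k; n (Pursuer) has n→k.
A2 = A1; e.g. m (Evader) can still go to o. Fixed point.
Pursuer's attractor = {k, l, n}; Evader avoids the target exactly from the complement.

m, o, p, q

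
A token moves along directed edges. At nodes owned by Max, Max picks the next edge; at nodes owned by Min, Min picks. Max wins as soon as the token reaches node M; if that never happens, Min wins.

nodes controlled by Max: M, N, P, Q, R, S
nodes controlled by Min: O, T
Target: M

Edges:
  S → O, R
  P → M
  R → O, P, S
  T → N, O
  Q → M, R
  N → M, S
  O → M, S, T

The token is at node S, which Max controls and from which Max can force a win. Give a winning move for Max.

A0 = {M}
A1: add {N, P, Q} — N (Max) has N→M; P (Max) has P→M; Q (Max) has Q→M.
A2: add {R} — R (Max) has R→P.
A3: add {S} — S (Max) has S→R.
A4 = A3; e.g. O (Min) can still go to T. Fixed point.
From S, successor R is in the attractor (rank 2); the other successor O is not.

R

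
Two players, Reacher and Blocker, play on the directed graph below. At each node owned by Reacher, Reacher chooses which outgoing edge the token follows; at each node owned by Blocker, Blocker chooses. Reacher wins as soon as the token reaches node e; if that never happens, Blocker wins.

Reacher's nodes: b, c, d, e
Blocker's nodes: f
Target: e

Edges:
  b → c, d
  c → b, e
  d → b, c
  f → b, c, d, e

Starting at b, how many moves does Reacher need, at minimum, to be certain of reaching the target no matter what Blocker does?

A0 = {e}
A1: add {c} — c (Reacher) has c→e.
A2: add {b, d} — b (Reacher) has b→c; d (Reacher) has d→c.
b enters the attractor at level 2, so Reacher can force the target in 2 moves from there.

2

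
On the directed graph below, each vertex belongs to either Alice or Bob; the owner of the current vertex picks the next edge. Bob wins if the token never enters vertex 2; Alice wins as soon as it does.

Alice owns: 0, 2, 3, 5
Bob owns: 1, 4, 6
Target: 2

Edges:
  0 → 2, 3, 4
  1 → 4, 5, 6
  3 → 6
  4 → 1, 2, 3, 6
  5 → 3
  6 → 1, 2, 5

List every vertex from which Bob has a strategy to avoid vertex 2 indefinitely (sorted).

A0 = {2}
A1: add {0} — 0 (Alice) has 0→2.
A2 = A1; e.g. 1 (Bob) can still go to 4. Fixed point.
Alice's attractor = {0, 2}; Bob avoids the target exactly from the complement.

1, 3, 4, 5, 6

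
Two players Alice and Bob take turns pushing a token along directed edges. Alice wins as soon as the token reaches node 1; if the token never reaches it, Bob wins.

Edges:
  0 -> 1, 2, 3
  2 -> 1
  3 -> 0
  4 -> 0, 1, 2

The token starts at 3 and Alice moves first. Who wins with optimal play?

Bob

Track states (vertex, player-to-move).
A0 = {(1,Alice), (1,Bob)}
A1: add {(0,Alice), (2,Alice), (2,Bob), (4,Alice)}.
A2: add {(3,Bob), (4,Bob)}.
A3 = A2; e.g. (0,Bob) stays out. (3,Alice) never enters ⇒ Bob avoids the target.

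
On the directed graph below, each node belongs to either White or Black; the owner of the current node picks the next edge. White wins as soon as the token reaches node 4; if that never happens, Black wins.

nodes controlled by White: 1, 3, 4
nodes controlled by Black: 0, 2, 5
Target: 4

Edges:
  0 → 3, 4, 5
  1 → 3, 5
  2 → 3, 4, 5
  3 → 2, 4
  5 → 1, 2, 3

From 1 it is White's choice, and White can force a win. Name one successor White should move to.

3

A0 = {4}
A1: add {3} — 3 (White) has 3→4.
A2: add {1} — 1 (White) has 1→3.
A3 = A2; e.g. 0 (Black) can still go to 5. Fixed point.
From 1, successor 3 is in the attractor (rank 1); the other successor 5 is not.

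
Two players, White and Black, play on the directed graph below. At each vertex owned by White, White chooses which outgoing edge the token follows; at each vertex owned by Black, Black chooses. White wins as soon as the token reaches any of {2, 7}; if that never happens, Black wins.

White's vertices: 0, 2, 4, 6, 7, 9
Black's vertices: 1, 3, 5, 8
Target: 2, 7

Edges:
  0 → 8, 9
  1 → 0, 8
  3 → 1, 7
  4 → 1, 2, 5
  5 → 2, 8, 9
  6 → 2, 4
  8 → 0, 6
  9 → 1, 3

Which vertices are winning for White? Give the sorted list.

A0 = {2, 7}
A1: add {4, 6} — 4 (White) has 4→2; 6 (White) has 6→2.
A2 = A1; e.g. 0 (White) has no edge into A1. Fixed point.
White's winning region = {2, 4, 6, 7}.

2, 4, 6, 7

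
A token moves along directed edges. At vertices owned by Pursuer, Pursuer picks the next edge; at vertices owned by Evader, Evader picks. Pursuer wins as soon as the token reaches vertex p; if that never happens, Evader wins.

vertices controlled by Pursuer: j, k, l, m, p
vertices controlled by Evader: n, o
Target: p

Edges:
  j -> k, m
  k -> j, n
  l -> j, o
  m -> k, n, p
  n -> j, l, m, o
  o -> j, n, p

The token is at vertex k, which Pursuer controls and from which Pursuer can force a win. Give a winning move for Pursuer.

A0 = {p}
A1: add {m} — m (Pursuer) has m→p.
A2: add {j} — j (Pursuer) has j→m.
A3: add {k, l} — k (Pursuer) has k→j; l (Pursuer) has l→j.
A4 = A3; e.g. n (Evader) can still go to o. Fixed point.
From k, successor j is in the attractor (rank 2); the other successor n is not.

j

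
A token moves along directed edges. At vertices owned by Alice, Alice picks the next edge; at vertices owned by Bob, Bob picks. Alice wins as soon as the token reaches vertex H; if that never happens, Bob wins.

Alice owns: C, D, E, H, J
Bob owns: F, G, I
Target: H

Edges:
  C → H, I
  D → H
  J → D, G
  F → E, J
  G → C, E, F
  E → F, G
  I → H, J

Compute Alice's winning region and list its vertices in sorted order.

A0 = {H}
A1: add {C, D} — C (Alice) has C→H; D (Alice) has D→H.
A2: add {J} — J (Alice) has J→D.
A3: add {I} — I (Bob): all of {H, J} already in.
A4 = A3; e.g. E (Alice) has no edge into A3. Fixed point.
Alice's winning region = {C, D, H, I, J}.

C, D, H, I, J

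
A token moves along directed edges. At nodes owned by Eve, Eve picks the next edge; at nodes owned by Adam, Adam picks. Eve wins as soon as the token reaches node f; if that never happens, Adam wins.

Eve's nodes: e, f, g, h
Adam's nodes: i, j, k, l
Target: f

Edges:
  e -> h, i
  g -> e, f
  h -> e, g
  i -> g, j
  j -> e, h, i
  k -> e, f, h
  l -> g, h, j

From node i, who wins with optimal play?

Adam

A0 = {f}
A1: add {g} — g (Eve) has g→f.
A2: add {h} — h (Eve) has h→g.
A3: add {e} — e (Eve) has e→h.
A4: add {k} — k (Adam): all of {e, f, h} already in.
A5 = A4; e.g. i (Adam) can still go to j. Fixed point.
i never enters the attractor, so Adam can avoid the target forever.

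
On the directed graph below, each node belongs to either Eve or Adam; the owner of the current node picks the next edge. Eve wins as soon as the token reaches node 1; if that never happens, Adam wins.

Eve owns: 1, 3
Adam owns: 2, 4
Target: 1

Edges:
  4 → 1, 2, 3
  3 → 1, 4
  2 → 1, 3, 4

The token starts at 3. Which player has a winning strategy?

A0 = {1}
A1: add {3} — 3 (Eve) has 3→1.
A2 = A1; e.g. 2 (Adam) can still go to 4. Fixed point.
3 ∈ A1, so Eve can force the target.

Eve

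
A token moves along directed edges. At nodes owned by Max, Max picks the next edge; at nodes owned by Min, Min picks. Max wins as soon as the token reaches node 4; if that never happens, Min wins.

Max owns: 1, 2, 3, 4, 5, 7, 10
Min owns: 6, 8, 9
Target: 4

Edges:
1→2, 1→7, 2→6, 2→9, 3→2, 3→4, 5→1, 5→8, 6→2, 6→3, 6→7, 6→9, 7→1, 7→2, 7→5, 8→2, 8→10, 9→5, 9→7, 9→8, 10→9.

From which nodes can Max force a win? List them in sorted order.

A0 = {4}
A1: add {3} — 3 (Max) has 3→4.
A2 = A1; e.g. 1 (Max) has no edge into A1. Fixed point.
Max's winning region = {3, 4}.

3, 4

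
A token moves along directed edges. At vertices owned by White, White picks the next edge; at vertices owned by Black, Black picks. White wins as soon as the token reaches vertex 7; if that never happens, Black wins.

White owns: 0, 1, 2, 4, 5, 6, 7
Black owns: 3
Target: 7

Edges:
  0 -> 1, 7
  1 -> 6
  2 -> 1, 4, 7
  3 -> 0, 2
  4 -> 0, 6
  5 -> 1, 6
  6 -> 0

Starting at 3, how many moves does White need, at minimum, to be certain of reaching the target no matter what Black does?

2

A0 = {7}
A1: add {0, 2} — 0 (White) has 0→7; 2 (White) has 2→7.
A2: add {3, 4, 6} — 3 (Black): all of {0, 2} already in; 4 (White) has 4→0; 6 (White) has 6→0.
3 enters the attractor at level 2, so White can force the target in 2 moves from there.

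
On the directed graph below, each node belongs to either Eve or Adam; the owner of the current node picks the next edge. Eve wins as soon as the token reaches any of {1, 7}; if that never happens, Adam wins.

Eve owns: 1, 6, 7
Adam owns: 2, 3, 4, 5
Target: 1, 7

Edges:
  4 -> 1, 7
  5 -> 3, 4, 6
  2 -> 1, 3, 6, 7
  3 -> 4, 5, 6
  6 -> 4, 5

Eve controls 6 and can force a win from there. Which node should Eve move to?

4

A0 = {1, 7}
A1: add {4} — 4 (Adam): all of {1, 7} already in.
A2: add {6} — 6 (Eve) has 6→4.
A3 = A2; e.g. 2 (Adam) can still go to 3. Fixed point.
From 6, successor 4 is in the attractor (rank 1); the other successor 5 is not.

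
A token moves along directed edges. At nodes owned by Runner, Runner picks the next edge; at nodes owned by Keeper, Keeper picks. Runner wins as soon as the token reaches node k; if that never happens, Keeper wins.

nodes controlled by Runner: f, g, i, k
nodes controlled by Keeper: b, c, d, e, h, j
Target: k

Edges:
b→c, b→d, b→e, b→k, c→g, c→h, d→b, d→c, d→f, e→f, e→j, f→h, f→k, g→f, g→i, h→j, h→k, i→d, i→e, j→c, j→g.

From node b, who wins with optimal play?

Keeper

A0 = {k}
A1: add {f} — f (Runner) has f→k.
A2: add {g} — g (Runner) has g→f.
A3 = A2; e.g. b (Keeper) can still go to c. Fixed point.
b never enters the attractor, so Keeper can avoid the target forever.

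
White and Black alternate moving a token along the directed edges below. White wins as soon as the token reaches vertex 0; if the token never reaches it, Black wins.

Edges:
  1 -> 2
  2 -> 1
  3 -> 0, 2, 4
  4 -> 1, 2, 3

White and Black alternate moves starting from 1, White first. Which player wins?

Track states (vertex, player-to-move).
A0 = {(0,White), (0,Black)}
A1: add {(3,White)}.
A2 = A1; e.g. (1,White) stays out. (1,White) never enters ⇒ Black avoids the target.

Black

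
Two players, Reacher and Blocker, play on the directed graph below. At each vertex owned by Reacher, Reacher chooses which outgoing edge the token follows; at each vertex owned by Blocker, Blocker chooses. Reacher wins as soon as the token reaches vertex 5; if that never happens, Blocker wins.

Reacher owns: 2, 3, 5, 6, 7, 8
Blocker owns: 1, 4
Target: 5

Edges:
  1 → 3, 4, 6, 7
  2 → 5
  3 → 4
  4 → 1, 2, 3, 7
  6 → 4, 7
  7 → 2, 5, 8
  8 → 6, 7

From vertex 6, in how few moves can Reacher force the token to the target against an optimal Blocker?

2

A0 = {5}
A1: add {2, 7} — 2 (Reacher) has 2→5; 7 (Reacher) has 7→5.
A2: add {6, 8} — 6 (Reacher) has 6→7; 8 (Reacher) has 8→7.
A3 = A2; e.g. 1 (Blocker) can still go to 3. Fixed point.
6 enters the attractor at level 2, so Reacher can force the target in 2 moves from there.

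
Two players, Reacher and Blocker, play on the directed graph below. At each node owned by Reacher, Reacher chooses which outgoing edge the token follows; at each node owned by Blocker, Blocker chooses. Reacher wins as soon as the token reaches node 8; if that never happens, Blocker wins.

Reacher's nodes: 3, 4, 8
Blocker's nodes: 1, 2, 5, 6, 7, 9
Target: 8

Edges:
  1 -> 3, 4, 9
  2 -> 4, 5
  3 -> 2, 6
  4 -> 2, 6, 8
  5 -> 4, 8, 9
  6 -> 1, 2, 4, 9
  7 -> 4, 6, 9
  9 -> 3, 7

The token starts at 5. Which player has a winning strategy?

A0 = {8}
A1: add {4} — 4 (Reacher) has 4→8.
A2 = A1; e.g. 1 (Blocker) can still go to 3. Fixed point.
5 never enters the attractor, so Blocker can avoid the target forever.

Blocker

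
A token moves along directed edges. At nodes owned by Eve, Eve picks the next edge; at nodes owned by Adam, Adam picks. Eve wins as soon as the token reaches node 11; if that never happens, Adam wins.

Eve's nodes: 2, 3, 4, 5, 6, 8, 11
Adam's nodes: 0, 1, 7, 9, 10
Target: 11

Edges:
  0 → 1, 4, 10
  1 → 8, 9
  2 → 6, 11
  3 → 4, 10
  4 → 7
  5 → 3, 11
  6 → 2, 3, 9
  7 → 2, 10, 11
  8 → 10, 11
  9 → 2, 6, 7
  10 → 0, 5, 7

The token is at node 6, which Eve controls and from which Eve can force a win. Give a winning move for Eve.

2

A0 = {11}
A1: add {2, 5, 8} — 2 (Eve) has 2→11; 5 (Eve) has 5→11; 8 (Eve) has 8→11.
A2: add {6} — 6 (Eve) has 6→2.
A3 = A2; e.g. 0 (Adam) can still go to 1. Fixed point.
From 6, successor 2 is in the attractor (rank 1); the other successors 3, 9 are not.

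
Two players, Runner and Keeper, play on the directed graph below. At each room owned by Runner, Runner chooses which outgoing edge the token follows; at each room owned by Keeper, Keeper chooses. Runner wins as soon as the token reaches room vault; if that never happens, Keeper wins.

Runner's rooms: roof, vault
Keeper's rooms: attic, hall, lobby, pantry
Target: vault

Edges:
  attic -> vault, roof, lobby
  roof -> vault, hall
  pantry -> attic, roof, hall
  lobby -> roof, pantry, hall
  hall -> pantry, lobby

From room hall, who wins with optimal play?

Keeper

A0 = {vault}
A1: add {roof} — roof (Runner) has roof→vault.
A2 = A1; e.g. attic (Keeper) can still go to lobby. Fixed point.
hall never enters the attractor, so Keeper can avoid the target forever.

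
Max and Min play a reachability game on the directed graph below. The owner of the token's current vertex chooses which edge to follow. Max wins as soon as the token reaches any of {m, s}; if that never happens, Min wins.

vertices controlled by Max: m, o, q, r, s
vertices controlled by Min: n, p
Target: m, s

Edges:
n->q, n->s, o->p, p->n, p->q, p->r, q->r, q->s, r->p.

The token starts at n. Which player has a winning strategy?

A0 = {m, s}
A1: add {q} — q (Max) has q→s.
A2: add {n} — n (Min): all of {q, s} already in.
A3 = A2; e.g. o (Max) has no edge into A2. Fixed point.
n ∈ A2, so Max can force the target.

Max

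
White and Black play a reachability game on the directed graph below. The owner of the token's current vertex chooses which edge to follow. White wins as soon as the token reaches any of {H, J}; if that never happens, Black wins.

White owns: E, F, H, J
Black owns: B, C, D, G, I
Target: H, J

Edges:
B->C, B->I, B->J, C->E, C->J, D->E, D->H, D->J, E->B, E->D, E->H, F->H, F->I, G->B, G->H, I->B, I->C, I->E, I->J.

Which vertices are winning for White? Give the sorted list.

A0 = {H, J}
A1: add {E, F} — E (White) has E→H; F (White) has F→H.
A2: add {C, D} — C (Black): all of {E, J} already in; D (Black): all of {E, H, J} already in.
A3 = A2; e.g. B (Black) can still go to I. Fixed point.
White's winning region = {C, D, E, F, H, J}.

C, D, E, F, H, J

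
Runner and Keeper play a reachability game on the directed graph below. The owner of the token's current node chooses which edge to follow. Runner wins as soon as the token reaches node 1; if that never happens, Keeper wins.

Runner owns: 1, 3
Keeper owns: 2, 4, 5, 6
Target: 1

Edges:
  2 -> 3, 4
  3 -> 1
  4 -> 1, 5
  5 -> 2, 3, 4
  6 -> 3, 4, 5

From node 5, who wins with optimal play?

A0 = {1}
A1: add {3} — 3 (Runner) has 3→1.
A2 = A1; e.g. 2 (Keeper) can still go to 4. Fixed point.
5 never enters the attractor, so Keeper can avoid the target forever.

Keeper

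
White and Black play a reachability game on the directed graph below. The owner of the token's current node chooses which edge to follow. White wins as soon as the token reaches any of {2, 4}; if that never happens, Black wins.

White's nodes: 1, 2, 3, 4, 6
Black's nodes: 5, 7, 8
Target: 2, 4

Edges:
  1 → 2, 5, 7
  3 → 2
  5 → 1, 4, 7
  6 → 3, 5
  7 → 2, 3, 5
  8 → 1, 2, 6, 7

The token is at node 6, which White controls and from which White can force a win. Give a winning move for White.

3

A0 = {2, 4}
A1: add {1, 3} — 1 (White) has 1→2; 3 (White) has 3→2.
A2: add {6} — 6 (White) has 6→3.
A3 = A2; e.g. 5 (Black) can still go to 7. Fixed point.
From 6, successor 3 is in the attractor (rank 1); the other successor 5 is not.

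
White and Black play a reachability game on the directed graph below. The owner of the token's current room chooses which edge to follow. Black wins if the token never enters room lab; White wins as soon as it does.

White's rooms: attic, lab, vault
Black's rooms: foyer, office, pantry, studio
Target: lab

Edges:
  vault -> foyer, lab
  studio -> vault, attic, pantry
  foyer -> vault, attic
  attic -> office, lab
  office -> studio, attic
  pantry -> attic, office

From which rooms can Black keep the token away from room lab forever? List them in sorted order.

office, pantry, studio

A0 = {lab}
A1: add {attic, vault} — vault (White) has vault→lab; attic (White) has attic→lab.
A2: add {foyer} — foyer (Black): all of {vault, attic} already in.
A3 = A2; e.g. studio (Black) can still go to pantry. Fixed point.
White's attractor = {attic, foyer, lab, vault}; Black avoids the target exactly from the complement.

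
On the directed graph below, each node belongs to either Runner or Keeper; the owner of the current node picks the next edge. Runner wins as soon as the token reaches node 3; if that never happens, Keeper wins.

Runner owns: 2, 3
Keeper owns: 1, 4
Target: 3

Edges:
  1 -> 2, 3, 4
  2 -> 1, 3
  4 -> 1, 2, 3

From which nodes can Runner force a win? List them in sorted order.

A0 = {3}
A1: add {2} — 2 (Runner) has 2→3.
A2 = A1; e.g. 1 (Keeper) can still go to 4. Fixed point.
Runner's winning region = {2, 3}.

2, 3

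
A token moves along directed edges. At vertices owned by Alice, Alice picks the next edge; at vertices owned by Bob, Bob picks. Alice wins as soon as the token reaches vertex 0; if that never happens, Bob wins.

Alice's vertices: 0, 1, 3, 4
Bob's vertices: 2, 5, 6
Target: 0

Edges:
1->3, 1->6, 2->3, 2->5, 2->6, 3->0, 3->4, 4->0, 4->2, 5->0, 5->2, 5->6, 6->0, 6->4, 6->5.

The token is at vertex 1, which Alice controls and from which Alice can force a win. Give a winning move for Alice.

3

A0 = {0}
A1: add {3, 4} — 3 (Alice) has 3→0; 4 (Alice) has 4→0.
A2: add {1} — 1 (Alice) has 1→3.
A3 = A2; e.g. 2 (Bob) can still go to 5. Fixed point.
From 1, successor 3 is in the attractor (rank 1); the other successor 6 is not.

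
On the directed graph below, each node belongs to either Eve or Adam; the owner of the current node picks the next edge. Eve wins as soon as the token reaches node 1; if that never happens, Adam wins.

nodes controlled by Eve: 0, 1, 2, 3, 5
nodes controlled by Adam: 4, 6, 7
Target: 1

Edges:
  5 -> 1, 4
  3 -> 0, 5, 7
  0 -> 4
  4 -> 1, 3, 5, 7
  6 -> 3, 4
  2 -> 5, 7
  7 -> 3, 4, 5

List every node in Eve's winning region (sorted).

A0 = {1}
A1: add {5} — 5 (Eve) has 5→1.
A2: add {2, 3} — 2 (Eve) has 2→5; 3 (Eve) has 3→5.
A3 = A2; e.g. 0 (Eve) has no edge into A2. Fixed point.
Eve's winning region = {1, 2, 3, 5}.

1, 2, 3, 5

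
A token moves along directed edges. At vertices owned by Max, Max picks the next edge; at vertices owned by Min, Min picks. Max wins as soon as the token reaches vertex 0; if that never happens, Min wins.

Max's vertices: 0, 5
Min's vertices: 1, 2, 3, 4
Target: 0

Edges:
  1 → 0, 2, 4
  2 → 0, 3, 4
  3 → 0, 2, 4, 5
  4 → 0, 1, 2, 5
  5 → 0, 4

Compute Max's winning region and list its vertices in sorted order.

A0 = {0}
A1: add {5} — 5 (Max) has 5→0.
A2 = A1; e.g. 1 (Min) can still go to 2. Fixed point.
Max's winning region = {0, 5}.

0, 5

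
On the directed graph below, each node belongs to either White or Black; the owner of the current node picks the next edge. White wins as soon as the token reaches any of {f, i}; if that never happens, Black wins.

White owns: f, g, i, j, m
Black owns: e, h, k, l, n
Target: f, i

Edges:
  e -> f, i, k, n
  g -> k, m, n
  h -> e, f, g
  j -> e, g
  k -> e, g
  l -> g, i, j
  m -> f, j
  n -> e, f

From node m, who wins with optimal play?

A0 = {f, i}
A1: add {m} — m (White) has m→f.
m ∈ A1, so White can force the target.

White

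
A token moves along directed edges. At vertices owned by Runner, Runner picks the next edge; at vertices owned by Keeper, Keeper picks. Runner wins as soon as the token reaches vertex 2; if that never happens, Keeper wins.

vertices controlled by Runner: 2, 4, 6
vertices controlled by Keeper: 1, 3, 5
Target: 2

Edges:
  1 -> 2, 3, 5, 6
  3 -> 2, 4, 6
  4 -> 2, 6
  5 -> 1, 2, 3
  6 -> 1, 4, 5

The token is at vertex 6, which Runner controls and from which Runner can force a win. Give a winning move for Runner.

4

A0 = {2}
A1: add {4} — 4 (Runner) has 4→2.
A2: add {6} — 6 (Runner) has 6→4.
A3: add {3} — 3 (Keeper): all of {2, 4, 6} already in.
A4 = A3; e.g. 1 (Keeper) can still go to 5. Fixed point.
From 6, successor 4 is in the attractor (rank 1); the other successors 1, 5 are not.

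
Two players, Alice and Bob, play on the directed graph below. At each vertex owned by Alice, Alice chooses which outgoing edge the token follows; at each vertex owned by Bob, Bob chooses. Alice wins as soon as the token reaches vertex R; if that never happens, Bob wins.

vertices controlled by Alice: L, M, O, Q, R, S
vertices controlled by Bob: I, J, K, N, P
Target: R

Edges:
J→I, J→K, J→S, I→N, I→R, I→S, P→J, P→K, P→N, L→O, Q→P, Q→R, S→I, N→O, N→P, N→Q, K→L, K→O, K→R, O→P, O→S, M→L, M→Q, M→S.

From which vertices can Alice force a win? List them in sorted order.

M, Q, R

A0 = {R}
A1: add {Q} — Q (Alice) has Q→R.
A2: add {M} — M (Alice) has M→Q.
A3 = A2; e.g. I (Bob) can still go to N. Fixed point.
Alice's winning region = {M, Q, R}.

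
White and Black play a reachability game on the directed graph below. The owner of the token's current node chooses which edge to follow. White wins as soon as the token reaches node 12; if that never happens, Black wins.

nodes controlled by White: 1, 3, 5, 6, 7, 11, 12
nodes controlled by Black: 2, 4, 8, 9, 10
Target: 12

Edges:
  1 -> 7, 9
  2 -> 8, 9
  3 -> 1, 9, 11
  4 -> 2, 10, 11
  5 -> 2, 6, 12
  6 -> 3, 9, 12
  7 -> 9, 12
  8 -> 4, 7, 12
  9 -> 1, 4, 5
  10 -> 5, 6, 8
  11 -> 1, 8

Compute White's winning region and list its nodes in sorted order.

A0 = {12}
A1: add {5, 6, 7} — 5 (White) has 5→12; 6 (White) has 6→12; 7 (White) has 7→12.
A2: add {1} — 1 (White) has 1→7.
A3: add {3, 11} — 3 (White) has 3→1; 11 (White) has 11→1.
A4 = A3; e.g. 2 (Black) can still go to 8. Fixed point.
White's winning region = {1, 3, 5, 6, 7, 11, 12}.

1, 3, 5, 6, 7, 11, 12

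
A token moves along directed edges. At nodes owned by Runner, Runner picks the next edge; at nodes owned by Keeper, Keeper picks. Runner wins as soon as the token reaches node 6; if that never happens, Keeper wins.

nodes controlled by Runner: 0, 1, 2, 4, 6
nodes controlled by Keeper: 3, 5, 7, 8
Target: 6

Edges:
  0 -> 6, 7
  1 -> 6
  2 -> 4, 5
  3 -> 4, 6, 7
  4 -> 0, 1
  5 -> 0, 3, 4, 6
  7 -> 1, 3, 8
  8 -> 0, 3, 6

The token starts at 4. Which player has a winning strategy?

A0 = {6}
A1: add {0, 1} — 0 (Runner) has 0→6; 1 (Runner) has 1→6.
A2: add {4} — 4 (Runner) has 4→0.
4 ∈ A2, so Runner can force the target.

Runner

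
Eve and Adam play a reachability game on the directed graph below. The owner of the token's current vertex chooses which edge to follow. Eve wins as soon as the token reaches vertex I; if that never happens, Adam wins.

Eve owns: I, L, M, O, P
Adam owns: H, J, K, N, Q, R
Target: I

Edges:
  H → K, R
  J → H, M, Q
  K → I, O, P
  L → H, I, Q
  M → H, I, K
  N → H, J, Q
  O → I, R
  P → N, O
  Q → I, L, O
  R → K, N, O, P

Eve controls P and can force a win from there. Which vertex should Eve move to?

A0 = {I}
A1: add {L, M, O} — L (Eve) has L→I; M (Eve) has M→I; O (Eve) has O→I.
A2: add {P, Q} — P (Eve) has P→O; Q (Adam): all of {I, L, O} already in.
A3: add {K} — K (Adam): all of {I, O, P} already in.
A4 = A3; e.g. H (Adam) can still go to R. Fixed point.
From P, successor O is in the attractor (rank 1); the other successor N is not.

O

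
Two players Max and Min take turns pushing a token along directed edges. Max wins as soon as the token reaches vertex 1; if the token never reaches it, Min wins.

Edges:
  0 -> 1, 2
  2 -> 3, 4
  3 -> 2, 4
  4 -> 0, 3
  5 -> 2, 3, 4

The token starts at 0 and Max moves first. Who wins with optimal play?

Track states (vertex, player-to-move).
A0 = {(1,Max), (1,Min)}
A1: add {(0,Max)}.
(0,Max) ∈ A1 ⇒ Max forces the target.

Max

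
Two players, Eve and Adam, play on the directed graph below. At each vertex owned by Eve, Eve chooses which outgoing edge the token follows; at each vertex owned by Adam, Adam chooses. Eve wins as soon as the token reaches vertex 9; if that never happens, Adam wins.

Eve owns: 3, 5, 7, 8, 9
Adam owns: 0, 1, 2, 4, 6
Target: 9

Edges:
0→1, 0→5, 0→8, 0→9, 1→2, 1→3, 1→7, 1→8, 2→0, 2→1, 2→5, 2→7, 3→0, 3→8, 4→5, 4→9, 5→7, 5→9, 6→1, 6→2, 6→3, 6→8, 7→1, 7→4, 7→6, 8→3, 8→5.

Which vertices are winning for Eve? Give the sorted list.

A0 = {9}
A1: add {5} — 5 (Eve) has 5→9.
A2: add {4, 8} — 4 (Adam): all of {5, 9} already in; 8 (Eve) has 8→5.
A3: add {3, 7} — 3 (Eve) has 3→8; 7 (Eve) has 7→4.
A4 = A3; e.g. 0 (Adam) can still go to 1. Fixed point.
Eve's winning region = {3, 4, 5, 7, 8, 9}.

3, 4, 5, 7, 8, 9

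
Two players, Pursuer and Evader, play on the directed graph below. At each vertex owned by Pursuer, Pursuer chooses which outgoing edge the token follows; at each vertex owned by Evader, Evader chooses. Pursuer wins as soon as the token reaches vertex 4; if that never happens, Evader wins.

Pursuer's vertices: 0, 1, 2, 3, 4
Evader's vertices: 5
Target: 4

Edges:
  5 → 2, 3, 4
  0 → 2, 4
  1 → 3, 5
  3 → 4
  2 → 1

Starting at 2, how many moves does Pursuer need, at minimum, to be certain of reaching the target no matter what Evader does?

3

A0 = {4}
A1: add {0, 3} — 0 (Pursuer) has 0→4; 3 (Pursuer) has 3→4.
A2: add {1} — 1 (Pursuer) has 1→3.
A3: add {2} — 2 (Pursuer) has 2→1.
2 enters the attractor at level 3, so Pursuer can force the target in 3 moves from there.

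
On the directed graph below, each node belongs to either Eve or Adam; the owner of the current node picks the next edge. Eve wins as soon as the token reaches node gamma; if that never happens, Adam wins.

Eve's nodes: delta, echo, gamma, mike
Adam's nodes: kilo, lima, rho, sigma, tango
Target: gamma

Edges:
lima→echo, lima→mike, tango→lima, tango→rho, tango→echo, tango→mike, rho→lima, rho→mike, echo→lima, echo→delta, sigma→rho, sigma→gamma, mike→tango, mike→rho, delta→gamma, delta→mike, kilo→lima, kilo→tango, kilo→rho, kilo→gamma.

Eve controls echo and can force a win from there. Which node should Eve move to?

A0 = {gamma}
A1: add {delta} — delta (Eve) has delta→gamma.
A2: add {echo} — echo (Eve) has echo→delta.
A3 = A2; e.g. lima (Adam) can still go to mike. Fixed point.
From echo, successor delta is in the attractor (rank 1); the other successor lima is not.

delta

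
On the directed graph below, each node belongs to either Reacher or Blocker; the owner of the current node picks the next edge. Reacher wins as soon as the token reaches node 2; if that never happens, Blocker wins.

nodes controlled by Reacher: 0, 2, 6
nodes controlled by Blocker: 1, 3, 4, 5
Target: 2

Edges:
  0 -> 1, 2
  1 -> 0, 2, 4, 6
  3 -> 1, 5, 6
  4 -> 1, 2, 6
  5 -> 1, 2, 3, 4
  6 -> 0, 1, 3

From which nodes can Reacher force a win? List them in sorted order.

A0 = {2}
A1: add {0} — 0 (Reacher) has 0→2.
A2: add {6} — 6 (Reacher) has 6→0.
A3 = A2; e.g. 1 (Blocker) can still go to 4. Fixed point.
Reacher's winning region = {0, 2, 6}.

0, 2, 6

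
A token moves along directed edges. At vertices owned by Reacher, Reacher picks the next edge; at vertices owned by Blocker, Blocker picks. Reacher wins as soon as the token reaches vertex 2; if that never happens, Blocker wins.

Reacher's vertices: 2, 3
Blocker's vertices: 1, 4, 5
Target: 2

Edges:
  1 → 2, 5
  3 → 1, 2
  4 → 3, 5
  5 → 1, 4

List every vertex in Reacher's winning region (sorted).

2, 3

A0 = {2}
A1: add {3} — 3 (Reacher) has 3→2.
A2 = A1; e.g. 1 (Blocker) can still go to 5. Fixed point.
Reacher's winning region = {2, 3}.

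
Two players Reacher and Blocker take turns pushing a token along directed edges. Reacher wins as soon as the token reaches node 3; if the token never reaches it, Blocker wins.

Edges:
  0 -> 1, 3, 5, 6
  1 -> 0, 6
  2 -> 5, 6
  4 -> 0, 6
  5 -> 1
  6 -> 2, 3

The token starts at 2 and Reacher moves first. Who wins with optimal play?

Track states (vertex, player-to-move).
A0 = {(3,Reacher), (3,Blocker)}
A1: add {(0,Reacher), (6,Reacher)}.
A2: add {(1,Blocker), (4,Blocker)}.
A3: add {(5,Reacher)}.
A4: add {(2,Blocker)}.
A5 = A4; e.g. (0,Blocker) stays out. (2,Reacher) never enters ⇒ Blocker avoids the target.

Blocker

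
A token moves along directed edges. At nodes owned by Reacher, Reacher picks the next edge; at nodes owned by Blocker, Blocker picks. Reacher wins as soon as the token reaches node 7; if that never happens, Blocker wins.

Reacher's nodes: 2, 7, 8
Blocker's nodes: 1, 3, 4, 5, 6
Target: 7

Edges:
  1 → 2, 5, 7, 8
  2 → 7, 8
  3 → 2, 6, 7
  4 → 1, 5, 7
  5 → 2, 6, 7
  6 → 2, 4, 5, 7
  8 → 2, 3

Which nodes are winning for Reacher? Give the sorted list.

A0 = {7}
A1: add {2} — 2 (Reacher) has 2→7.
A2: add {8} — 8 (Reacher) has 8→2.
A3 = A2; e.g. 1 (Blocker) can still go to 5. Fixed point.
Reacher's winning region = {2, 7, 8}.

2, 7, 8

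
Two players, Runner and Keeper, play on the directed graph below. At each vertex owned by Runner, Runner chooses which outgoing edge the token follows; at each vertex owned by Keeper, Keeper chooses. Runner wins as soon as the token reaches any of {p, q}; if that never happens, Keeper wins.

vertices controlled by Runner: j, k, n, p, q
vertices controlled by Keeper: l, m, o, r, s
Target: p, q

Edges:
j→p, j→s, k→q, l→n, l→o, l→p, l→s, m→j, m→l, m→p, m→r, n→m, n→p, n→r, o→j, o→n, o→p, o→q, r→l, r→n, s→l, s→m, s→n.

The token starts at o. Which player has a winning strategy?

Runner

A0 = {p, q}
A1: add {j, k, n} — j (Runner) has j→p; k (Runner) has k→q; n (Runner) has n→p.
A2: add {o} — o (Keeper): all of {j, n, p, q} already in.
A3 = A2; e.g. l (Keeper) can still go to s. Fixed point.
o ∈ A2, so Runner can force the target.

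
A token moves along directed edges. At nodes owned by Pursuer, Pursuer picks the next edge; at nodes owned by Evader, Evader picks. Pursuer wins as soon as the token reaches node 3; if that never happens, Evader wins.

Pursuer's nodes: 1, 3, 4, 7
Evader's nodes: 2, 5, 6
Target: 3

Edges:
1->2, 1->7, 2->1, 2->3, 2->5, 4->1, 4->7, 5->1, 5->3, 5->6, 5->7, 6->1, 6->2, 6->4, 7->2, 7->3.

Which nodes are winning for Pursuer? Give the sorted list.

A0 = {3}
A1: add {7} — 7 (Pursuer) has 7→3.
A2: add {1, 4} — 1 (Pursuer) has 1→7; 4 (Pursuer) has 4→7.
A3 = A2; e.g. 2 (Evader) can still go to 5. Fixed point.
Pursuer's winning region = {1, 3, 4, 7}.

1, 3, 4, 7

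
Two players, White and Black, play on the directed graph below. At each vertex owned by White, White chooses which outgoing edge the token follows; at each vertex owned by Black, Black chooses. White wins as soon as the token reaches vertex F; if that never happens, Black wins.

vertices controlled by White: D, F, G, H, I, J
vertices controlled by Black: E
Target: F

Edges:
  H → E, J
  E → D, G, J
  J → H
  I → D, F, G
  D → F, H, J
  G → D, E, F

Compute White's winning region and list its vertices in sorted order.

A0 = {F}
A1: add {D, G, I} — D (White) has D→F; G (White) has G→F; I (White) has I→F.
A2 = A1; e.g. E (Black) can still go to J. Fixed point.
White's winning region = {D, F, G, I}.

D, F, G, I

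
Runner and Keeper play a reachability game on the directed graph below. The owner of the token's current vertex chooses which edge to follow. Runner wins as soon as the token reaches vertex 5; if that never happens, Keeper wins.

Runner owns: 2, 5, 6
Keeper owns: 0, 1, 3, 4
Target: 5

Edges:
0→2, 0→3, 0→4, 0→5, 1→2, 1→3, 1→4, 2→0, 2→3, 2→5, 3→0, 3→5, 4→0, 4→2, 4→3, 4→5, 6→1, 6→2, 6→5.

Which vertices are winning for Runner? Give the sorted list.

2, 5, 6

A0 = {5}
A1: add {2, 6} — 2 (Runner) has 2→5; 6 (Runner) has 6→5.
A2 = A1; e.g. 0 (Keeper) can still go to 3. Fixed point.
Runner's winning region = {2, 5, 6}.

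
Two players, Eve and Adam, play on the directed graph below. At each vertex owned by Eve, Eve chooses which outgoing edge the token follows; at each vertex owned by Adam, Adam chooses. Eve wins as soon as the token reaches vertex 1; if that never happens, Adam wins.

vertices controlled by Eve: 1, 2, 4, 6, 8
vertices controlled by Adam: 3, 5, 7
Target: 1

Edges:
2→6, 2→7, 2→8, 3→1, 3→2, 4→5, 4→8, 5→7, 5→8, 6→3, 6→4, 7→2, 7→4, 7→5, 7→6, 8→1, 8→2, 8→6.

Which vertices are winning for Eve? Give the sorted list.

A0 = {1}
A1: add {8} — 8 (Eve) has 8→1.
A2: add {2, 4} — 2 (Eve) has 2→8; 4 (Eve) has 4→8.
A3: add {3, 6} — 3 (Adam): all of {1, 2} already in; 6 (Eve) has 6→4.
A4 = A3; e.g. 5 (Adam) can still go to 7. Fixed point.
Eve's winning region = {1, 2, 3, 4, 6, 8}.

1, 2, 3, 4, 6, 8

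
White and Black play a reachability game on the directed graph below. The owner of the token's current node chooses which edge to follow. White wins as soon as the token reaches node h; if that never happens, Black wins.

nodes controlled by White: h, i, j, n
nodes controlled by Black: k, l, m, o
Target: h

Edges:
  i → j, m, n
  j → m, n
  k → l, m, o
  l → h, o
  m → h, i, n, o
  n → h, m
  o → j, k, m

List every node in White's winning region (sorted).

A0 = {h}
A1: add {n} — n (White) has n→h.
A2: add {i, j} — i (White) has i→n; j (White) has j→n.
A3 = A2; e.g. k (Black) can still go to l. Fixed point.
White's winning region = {h, i, j, n}.

h, i, j, n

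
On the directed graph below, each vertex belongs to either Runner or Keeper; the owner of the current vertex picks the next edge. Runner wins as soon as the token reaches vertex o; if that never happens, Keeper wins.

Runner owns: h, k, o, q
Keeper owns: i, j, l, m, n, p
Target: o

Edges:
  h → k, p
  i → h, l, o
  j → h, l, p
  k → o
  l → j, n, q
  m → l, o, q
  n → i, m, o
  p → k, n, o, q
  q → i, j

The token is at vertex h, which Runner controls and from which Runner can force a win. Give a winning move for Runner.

A0 = {o}
A1: add {k} — k (Runner) has k→o.
A2: add {h} — h (Runner) has h→k.
A3 = A2; e.g. i (Keeper) can still go to l. Fixed point.
From h, successor k is in the attractor (rank 1); the other successor p is not.

k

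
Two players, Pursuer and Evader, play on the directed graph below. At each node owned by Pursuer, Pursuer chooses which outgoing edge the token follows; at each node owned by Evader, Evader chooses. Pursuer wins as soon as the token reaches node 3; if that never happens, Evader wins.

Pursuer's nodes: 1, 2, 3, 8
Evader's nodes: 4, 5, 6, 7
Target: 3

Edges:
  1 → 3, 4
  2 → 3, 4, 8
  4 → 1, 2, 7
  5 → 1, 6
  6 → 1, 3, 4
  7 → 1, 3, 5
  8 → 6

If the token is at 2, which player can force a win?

Pursuer

A0 = {3}
A1: add {1, 2} — 1 (Pursuer) has 1→3; 2 (Pursuer) has 2→3.
A2 = A1; e.g. 4 (Evader) can still go to 7. Fixed point.
2 ∈ A1, so Pursuer can force the target.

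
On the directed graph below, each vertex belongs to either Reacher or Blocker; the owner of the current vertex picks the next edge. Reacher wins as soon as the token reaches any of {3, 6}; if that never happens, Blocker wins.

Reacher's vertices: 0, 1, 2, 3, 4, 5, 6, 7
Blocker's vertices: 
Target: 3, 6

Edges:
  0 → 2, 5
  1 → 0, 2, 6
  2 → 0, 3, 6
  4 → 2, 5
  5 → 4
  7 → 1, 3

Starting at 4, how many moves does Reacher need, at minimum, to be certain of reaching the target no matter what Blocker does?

2

A0 = {3, 6}
A1: add {1, 2, 7} — 1 (Reacher) has 1→6; 2 (Reacher) has 2→3; 7 (Reacher) has 7→3.
A2: add {0, 4} — 0 (Reacher) has 0→2; 4 (Reacher) has 4→2.
4 enters the attractor at level 2, so Reacher can force the target in 2 moves from there.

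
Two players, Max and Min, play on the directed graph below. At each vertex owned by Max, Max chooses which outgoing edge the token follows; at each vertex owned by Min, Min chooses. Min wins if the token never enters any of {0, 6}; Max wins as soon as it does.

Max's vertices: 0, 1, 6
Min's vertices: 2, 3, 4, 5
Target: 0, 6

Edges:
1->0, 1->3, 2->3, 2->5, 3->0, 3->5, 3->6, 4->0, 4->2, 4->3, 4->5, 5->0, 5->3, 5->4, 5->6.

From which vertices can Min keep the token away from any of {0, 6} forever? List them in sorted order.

A0 = {0, 6}
A1: add {1} — 1 (Max) has 1→0.
A2 = A1; e.g. 2 (Min) can still go to 3. Fixed point.
Max's attractor = {0, 1, 6}; Min avoids the target exactly from the complement.

2, 3, 4, 5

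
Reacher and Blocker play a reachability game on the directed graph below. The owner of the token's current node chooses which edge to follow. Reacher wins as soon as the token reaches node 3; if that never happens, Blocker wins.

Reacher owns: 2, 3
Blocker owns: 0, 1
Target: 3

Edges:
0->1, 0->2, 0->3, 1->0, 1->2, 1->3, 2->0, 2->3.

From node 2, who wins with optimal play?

A0 = {3}
A1: add {2} — 2 (Reacher) has 2→3.
A2 = A1; e.g. 0 (Blocker) can still go to 1. Fixed point.
2 ∈ A1, so Reacher can force the target.

Reacher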